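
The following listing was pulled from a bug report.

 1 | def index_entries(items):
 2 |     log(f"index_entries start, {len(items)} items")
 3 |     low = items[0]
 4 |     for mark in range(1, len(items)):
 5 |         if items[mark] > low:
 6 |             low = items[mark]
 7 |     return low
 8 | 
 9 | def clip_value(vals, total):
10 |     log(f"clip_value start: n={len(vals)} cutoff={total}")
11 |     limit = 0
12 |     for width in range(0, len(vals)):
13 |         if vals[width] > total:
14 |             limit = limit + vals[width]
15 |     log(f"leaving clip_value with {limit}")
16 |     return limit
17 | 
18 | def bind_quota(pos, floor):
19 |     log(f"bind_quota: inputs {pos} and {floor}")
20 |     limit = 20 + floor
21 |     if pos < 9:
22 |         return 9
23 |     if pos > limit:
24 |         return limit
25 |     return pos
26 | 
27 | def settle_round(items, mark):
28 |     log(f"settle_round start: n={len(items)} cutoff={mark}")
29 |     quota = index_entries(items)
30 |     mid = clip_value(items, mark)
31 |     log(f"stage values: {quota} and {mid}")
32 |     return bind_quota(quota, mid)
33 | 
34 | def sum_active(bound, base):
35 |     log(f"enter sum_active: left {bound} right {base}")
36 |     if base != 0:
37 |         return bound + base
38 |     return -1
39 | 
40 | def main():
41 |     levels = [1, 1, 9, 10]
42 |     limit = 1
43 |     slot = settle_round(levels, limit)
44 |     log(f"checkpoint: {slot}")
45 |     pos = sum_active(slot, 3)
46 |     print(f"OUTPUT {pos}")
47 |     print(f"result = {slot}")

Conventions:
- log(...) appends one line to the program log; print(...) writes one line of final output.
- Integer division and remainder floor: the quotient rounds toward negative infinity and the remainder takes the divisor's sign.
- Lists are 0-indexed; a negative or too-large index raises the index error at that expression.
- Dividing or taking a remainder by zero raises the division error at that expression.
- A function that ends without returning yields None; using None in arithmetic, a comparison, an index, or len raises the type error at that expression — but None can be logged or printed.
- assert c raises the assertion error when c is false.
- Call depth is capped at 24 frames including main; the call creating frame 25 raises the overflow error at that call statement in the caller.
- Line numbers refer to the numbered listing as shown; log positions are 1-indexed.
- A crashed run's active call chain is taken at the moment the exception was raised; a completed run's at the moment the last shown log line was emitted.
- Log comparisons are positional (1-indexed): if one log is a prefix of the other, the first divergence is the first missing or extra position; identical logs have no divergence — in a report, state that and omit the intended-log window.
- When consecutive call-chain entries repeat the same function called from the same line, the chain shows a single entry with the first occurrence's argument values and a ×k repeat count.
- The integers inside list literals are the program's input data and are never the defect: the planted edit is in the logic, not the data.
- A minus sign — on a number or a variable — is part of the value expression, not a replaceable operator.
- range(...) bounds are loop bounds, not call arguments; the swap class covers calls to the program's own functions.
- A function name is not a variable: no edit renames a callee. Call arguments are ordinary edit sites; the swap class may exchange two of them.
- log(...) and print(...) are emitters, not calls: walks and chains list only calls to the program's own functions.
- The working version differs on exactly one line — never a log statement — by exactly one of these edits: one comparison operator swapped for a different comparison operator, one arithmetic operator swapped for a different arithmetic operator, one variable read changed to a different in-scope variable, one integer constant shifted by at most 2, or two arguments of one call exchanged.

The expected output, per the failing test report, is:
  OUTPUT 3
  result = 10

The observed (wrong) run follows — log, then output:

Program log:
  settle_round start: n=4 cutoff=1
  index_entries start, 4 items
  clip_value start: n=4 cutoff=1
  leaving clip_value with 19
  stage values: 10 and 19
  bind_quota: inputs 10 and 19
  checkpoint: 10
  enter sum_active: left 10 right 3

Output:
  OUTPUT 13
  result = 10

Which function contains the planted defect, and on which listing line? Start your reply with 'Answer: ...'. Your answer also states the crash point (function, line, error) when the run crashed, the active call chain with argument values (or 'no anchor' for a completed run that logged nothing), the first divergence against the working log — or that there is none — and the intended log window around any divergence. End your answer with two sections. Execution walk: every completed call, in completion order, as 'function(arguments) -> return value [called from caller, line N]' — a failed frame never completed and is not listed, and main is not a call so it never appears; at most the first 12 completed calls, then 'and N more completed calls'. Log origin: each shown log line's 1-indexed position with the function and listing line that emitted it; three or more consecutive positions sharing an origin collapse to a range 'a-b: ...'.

Answer: the defect is in sum_active at line 37.
The tell: Log streams are identical — the defect surfaces only in the printed output.
Call chain: main -> sum_active(10, 3) (called at line 45).
First divergence: there is none — every log position agrees.
Execution walk:
  index_entries([1, 1, 9, 10]) -> 10  [called from settle_round, line 29]
  clip_value([1, 1, 9, 10], 1) -> 19  [called from settle_round, line 30]
  bind_quota(10, 19) -> 10  [called from settle_round, line 32]
  settle_round([1, 1, 9, 10], 1) -> 10  [called from main, line 43]
  sum_active(10, 3) -> 13  [called from main, line 45]
Log origin:
  1: emitted by settle_round (line 28)
  2: emitted by index_entries (line 2)
  3: emitted by clip_value (line 10)
  4: emitted by clip_value (line 15)
  5: emitted by settle_round (line 31)
  6: emitted by bind_quota (line 19)
  7: emitted by main (line 44)
  8: emitted by sum_active (line 35)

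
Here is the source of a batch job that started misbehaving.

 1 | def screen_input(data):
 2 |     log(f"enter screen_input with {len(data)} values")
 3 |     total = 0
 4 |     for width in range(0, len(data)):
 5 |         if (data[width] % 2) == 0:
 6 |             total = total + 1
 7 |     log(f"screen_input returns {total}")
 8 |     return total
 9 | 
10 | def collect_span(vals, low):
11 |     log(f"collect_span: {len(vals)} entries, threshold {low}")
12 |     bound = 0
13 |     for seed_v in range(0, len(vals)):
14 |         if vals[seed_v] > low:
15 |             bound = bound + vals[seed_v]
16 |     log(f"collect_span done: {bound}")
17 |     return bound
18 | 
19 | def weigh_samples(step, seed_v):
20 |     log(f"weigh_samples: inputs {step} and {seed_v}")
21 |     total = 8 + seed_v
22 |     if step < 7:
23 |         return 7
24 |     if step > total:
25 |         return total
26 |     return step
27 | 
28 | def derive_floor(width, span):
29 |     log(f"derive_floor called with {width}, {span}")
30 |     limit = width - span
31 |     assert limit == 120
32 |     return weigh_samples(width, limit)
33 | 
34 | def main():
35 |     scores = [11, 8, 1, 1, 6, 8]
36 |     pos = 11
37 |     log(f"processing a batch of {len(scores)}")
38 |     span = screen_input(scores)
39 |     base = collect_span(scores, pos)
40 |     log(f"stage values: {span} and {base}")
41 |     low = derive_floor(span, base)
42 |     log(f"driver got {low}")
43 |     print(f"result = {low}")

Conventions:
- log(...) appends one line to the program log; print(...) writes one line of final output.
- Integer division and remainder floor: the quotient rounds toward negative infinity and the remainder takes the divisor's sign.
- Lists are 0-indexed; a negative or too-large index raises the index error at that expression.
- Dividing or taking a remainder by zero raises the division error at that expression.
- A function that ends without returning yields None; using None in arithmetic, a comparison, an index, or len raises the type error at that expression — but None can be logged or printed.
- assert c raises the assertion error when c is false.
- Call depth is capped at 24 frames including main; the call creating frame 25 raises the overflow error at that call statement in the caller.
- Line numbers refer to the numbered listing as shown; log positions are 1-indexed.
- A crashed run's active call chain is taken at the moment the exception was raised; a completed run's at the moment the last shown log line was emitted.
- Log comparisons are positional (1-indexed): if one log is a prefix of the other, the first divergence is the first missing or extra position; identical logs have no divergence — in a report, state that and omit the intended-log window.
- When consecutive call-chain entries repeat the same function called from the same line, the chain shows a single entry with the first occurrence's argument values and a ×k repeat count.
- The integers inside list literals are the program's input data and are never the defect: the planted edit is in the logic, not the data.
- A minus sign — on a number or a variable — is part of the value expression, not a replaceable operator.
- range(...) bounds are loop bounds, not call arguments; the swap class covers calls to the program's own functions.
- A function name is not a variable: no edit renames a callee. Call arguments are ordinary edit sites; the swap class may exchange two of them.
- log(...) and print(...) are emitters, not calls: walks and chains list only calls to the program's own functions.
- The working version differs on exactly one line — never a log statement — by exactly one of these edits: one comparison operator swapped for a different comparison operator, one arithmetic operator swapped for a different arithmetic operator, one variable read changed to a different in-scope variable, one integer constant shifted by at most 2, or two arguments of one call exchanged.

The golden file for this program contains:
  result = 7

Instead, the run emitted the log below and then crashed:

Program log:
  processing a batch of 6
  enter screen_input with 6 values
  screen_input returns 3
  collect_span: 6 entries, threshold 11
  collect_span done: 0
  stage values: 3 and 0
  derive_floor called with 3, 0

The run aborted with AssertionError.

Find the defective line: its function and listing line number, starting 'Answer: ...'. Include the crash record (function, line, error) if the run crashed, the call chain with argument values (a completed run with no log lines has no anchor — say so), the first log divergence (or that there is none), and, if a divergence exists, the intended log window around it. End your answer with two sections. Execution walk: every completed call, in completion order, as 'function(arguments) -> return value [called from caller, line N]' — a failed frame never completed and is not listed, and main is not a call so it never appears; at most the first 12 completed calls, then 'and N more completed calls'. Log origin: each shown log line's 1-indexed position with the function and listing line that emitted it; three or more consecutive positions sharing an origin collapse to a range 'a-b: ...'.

Answer: the defect is in derive_floor at line 31.
Core observation: After 7 matching log lines the faulty run goes silent, while the working version continues with 'weigh_samples: inputs 3 and 3'.
Crash: derive_floor, line 31, AssertionError.
Call chain: main -> derive_floor(3, 0) (called at line 41).
First divergence: position 8; the shown log stops at 7 lines while the working version next logs 'weigh_samples: inputs 3 and 3'.
Intended log window:
  6: stage values: 3 and 0
  7: derive_floor called with 3, 0
  8: weigh_samples: inputs 3 and 3
  9: driver got 7
Execution walk:
  screen_input([11, 8, 1, 1, 6, 8]) -> 3  [called from main, line 38]
  collect_span([11, 8, 1, 1, 6, 8], 11) -> 0  [called from main, line 39]
Origin of each log line:
  1 — main, line 37
  2 — screen_input, line 2
  3 — screen_input, line 7
  4 — collect_span, line 11
  5 — collect_span, line 16
  6 — main, line 40
  7 — derive_floor, line 29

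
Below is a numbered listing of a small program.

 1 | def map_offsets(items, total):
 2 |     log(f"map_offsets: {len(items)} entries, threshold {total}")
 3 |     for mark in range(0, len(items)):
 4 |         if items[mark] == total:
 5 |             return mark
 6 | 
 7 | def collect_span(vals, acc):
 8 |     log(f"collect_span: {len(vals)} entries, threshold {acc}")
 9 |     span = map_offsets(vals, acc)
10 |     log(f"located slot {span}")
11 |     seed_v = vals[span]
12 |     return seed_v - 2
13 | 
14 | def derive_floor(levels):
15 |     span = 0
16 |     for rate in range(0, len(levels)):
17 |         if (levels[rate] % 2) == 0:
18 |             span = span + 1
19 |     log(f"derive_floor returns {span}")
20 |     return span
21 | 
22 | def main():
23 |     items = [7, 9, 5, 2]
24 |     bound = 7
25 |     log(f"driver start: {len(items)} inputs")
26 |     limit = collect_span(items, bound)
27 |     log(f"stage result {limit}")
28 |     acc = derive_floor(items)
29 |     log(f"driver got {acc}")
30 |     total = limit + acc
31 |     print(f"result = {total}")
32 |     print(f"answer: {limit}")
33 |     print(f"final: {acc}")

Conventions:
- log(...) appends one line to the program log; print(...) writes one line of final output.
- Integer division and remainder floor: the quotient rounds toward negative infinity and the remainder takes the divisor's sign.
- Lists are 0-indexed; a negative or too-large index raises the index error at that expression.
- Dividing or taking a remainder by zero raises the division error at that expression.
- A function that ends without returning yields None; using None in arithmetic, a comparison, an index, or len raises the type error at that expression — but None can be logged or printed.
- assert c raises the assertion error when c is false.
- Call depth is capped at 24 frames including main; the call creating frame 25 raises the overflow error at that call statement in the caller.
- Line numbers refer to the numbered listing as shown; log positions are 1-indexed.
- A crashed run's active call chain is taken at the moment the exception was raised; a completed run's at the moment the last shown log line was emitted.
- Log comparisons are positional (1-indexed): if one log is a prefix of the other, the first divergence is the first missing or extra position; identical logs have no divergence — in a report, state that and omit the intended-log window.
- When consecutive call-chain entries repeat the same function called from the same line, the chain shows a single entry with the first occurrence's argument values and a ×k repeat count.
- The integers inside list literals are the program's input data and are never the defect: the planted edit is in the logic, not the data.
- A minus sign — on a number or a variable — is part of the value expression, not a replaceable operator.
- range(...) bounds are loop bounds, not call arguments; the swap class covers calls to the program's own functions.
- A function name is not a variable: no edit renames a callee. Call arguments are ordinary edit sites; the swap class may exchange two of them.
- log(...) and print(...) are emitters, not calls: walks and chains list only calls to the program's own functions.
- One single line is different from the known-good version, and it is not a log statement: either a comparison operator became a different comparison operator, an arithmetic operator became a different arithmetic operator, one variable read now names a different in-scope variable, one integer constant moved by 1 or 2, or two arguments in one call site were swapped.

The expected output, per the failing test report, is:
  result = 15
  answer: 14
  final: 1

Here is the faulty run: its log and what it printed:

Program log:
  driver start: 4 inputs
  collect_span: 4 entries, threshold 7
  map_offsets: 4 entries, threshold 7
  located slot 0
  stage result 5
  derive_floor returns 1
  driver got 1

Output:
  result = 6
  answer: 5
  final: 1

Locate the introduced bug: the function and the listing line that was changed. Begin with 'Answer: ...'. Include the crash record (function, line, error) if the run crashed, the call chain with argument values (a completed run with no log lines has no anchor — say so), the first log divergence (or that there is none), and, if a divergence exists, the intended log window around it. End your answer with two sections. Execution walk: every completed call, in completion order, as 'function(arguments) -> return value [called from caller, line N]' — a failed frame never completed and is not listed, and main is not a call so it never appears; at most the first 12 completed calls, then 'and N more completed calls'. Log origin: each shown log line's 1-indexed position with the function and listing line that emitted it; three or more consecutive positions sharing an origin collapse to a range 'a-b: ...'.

Answer: the defect is in collect_span at line 12.
Core observation: The log first diverges at position 5: the faulty run prints 'stage result 5' where the working version prints 'stage result 14'.
Call chain: main.
First divergence: position 5 — shown 'stage result 5', intended 'stage result 14'.
Intended log window:
  3: map_offsets: 4 entries, threshold 7
  4: located slot 0
  5: stage result 14
  6: derive_floor returns 1
Execution walk:
  map_offsets([7, 9, 5, 2], 7) -> 0  [called from collect_span, line 9]
  collect_span([7, 9, 5, 2], 7) -> 5  [called from main, line 26]
  derive_floor([7, 9, 5, 2]) -> 1  [called from main, line 28]
Log origins:
  1: logged in main at line 25
  2: logged in collect_span at line 8
  3: logged in map_offsets at line 2
  4: logged in collect_span at line 10
  5: logged in main at line 27
  6: logged in derive_floor at line 19
  7: logged in main at line 29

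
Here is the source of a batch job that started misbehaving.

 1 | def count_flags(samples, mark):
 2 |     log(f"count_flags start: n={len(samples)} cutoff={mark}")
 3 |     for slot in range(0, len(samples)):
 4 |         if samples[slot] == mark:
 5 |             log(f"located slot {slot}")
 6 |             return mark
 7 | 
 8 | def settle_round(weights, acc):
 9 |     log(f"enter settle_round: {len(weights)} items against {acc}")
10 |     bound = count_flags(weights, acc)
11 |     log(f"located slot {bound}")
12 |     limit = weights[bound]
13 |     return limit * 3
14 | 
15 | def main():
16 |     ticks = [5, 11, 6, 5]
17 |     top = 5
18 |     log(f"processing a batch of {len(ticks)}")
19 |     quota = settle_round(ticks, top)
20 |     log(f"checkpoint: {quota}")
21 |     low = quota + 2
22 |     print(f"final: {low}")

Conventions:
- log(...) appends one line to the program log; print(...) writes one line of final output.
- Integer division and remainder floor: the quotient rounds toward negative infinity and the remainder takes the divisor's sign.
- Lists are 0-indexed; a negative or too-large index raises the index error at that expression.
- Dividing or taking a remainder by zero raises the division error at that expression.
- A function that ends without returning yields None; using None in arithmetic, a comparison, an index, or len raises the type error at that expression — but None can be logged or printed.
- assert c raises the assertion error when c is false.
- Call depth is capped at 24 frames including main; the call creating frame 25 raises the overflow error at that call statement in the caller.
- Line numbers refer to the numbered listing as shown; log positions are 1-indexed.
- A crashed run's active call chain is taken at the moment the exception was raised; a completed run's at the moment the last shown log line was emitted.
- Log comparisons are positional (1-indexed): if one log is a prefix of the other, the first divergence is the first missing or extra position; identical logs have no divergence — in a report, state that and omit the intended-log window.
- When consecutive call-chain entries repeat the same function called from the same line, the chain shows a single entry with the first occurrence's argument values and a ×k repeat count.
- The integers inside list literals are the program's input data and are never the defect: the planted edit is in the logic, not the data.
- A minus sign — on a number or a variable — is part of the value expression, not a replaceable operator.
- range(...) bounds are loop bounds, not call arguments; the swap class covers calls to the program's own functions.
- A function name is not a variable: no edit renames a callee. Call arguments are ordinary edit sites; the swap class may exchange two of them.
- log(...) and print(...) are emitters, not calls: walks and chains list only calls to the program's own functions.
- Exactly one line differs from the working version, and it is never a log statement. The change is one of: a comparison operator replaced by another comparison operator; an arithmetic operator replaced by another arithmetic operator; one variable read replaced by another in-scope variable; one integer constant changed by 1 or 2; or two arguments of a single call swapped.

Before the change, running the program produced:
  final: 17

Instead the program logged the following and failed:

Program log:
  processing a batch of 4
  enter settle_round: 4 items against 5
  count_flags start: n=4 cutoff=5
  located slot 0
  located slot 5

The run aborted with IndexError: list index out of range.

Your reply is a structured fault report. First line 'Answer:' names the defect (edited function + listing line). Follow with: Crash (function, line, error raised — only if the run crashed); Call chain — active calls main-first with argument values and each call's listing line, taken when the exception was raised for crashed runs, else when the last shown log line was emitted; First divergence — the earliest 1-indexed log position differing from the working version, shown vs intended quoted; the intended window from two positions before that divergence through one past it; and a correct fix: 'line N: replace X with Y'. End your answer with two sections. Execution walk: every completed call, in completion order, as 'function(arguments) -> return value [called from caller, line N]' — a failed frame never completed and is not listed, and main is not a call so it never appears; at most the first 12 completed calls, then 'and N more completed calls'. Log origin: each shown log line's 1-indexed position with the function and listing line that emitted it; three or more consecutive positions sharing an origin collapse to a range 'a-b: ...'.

Answer: the defect is in count_flags at line 6.
Core observation: Log line 5 is where behavior first shows: 'located slot 5' appears instead of 'located slot 0'.
Crash: settle_round, line 12, IndexError.
Call chain: main -> settle_round([5, 11, 6, 5], 5) (called at line 19).
First divergence: position 5 — shown 'located slot 5', intended 'located slot 0'.
Intended log window:
  3: count_flags start: n=4 cutoff=5
  4: located slot 0
  5: located slot 0
  6: checkpoint: 15
Execution walk:
  count_flags([5, 11, 6, 5], 5) -> 5  [called from settle_round, line 10]
Log origin:
  1 — main, line 18
  2 — settle_round, line 9
  3 — count_flags, line 2
  4 — count_flags, line 5
  5 — settle_round, line 11
A correct fix: line 6: replace `mark` with `slot`.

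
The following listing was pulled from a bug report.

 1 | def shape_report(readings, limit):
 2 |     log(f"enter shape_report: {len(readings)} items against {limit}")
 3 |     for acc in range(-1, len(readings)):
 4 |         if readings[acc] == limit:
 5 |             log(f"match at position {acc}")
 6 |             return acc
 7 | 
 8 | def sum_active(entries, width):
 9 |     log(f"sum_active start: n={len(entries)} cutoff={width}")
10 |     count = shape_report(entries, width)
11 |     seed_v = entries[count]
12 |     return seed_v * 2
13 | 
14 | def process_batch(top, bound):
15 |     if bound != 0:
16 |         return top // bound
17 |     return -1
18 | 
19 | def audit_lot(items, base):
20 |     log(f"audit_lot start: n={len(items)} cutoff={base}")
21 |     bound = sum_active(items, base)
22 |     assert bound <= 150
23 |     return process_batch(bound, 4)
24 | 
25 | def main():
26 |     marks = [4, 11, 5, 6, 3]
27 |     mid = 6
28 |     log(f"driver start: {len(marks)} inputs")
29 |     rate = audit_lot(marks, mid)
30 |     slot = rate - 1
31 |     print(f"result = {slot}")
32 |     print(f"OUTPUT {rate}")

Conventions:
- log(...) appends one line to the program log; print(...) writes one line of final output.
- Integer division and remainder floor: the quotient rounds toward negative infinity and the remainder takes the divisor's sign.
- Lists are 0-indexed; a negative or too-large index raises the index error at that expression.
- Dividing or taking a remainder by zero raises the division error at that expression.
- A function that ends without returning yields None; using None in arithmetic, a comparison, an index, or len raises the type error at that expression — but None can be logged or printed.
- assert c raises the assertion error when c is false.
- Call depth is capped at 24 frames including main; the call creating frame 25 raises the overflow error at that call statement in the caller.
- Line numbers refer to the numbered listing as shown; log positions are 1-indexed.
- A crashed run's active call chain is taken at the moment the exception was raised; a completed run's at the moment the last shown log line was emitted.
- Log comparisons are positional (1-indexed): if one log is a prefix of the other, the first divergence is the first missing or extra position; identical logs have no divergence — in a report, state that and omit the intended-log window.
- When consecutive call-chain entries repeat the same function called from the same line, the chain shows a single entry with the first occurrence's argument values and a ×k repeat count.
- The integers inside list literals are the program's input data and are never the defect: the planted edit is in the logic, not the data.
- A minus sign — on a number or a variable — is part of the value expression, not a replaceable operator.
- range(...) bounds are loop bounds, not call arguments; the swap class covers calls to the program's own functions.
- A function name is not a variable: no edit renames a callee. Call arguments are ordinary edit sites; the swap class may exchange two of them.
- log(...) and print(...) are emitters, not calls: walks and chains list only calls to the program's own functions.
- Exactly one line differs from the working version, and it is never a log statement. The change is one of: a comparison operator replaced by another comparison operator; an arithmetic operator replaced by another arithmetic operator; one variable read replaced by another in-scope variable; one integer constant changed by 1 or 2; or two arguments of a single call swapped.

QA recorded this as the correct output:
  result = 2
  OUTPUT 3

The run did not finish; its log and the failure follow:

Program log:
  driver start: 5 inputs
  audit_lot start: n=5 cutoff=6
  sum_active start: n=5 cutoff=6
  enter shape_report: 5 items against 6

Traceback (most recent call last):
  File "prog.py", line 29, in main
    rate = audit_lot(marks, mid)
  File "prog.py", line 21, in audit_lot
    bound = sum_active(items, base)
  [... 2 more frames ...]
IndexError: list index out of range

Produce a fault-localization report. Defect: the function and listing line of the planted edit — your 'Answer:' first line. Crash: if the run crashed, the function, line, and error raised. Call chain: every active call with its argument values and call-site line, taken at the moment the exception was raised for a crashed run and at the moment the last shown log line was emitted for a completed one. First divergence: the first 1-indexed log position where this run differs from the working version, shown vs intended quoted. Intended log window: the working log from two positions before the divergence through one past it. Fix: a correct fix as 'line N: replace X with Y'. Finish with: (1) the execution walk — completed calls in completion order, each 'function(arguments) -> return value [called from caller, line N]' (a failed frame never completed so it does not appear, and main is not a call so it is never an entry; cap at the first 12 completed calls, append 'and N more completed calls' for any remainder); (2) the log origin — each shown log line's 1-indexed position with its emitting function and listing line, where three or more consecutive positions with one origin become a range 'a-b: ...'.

Answer: the defect is in shape_report at line 3.
Key fact: After 4 matching log lines the faulty run goes silent, while the working version continues with 'match at position 3'.
Crash: shape_report, line 4, IndexError.
Call chain: main -> audit_lot([4, 11, 5, 6, 3], 6) (called at line 29) -> sum_active([4, 11, 5, 6, 3], 6) (called at line 21) -> shape_report([4, 11, 5, 6, 3], 6) (called at line 10).
First divergence: position 5 — after 4 matching lines the faulty run goes silent; intended next line 'match at position 3'.
Intended log window:
  3: sum_active start: n=5 cutoff=6
  4: enter shape_report: 5 items against 6
  5: match at position 3
Execution walk:
  (no call completed)
Log origin:
  1 — main, line 28
  2 — audit_lot, line 20
  3 — sum_active, line 9
  4 — shape_report, line 2
A correct fix: line 3: replace `-1` with `0`.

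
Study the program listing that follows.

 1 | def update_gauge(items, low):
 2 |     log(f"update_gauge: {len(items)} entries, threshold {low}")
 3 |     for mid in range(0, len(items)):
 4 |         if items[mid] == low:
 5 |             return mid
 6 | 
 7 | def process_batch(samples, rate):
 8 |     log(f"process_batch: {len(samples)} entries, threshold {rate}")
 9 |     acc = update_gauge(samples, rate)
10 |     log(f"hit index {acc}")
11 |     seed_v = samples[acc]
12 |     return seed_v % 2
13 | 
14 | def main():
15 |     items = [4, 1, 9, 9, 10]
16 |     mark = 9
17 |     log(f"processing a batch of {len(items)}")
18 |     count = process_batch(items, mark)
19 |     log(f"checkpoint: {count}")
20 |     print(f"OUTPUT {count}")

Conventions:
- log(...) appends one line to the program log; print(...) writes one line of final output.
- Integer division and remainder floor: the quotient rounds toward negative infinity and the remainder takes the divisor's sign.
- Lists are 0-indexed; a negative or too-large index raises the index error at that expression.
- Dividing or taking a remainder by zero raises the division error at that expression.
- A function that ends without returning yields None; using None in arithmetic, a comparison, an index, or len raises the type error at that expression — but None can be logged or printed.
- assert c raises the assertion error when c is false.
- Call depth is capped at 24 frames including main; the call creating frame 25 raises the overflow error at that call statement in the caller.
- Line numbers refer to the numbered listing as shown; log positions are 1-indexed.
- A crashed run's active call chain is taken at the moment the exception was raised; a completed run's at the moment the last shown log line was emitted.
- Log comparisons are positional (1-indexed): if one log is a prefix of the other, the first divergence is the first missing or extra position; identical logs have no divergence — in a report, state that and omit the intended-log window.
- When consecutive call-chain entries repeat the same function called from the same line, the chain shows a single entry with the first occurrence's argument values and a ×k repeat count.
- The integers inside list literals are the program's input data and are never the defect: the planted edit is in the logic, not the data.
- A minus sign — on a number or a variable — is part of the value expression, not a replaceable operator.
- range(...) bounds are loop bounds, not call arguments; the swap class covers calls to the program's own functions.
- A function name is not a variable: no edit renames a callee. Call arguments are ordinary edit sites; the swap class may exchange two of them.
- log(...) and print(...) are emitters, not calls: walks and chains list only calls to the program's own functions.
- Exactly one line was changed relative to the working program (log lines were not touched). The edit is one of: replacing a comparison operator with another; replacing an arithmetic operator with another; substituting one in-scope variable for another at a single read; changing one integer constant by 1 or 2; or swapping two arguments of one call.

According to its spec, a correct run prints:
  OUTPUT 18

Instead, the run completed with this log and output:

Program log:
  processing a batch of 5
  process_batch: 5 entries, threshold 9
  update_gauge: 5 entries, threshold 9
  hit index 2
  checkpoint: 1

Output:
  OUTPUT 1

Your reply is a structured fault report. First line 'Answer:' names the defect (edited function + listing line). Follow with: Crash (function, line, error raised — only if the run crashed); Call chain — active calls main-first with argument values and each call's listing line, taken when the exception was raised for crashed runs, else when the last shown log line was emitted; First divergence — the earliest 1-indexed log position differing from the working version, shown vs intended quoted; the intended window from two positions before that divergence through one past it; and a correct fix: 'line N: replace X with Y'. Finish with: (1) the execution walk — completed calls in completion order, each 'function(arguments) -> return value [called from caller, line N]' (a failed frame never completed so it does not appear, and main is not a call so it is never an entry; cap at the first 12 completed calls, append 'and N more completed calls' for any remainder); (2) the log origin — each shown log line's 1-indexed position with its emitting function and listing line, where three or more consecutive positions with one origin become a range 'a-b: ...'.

Answer: the defect is in process_batch at line 12.
Core observation: Log line 5 is where behavior first shows: 'checkpoint: 1' appears instead of 'checkpoint: 18'.
Call chain: main.
First divergence: position 5 — shown 'checkpoint: 1', intended 'checkpoint: 18'.
Intended log window:
  3: update_gauge: 5 entries, threshold 9
  4: hit index 2
  5: checkpoint: 18
Execution walk:
  update_gauge([4, 1, 9, 9, 10], 9) -> 2  [called from process_batch, line 9]
  process_batch([4, 1, 9, 9, 10], 9) -> 1  [called from main, line 18]
Log origins:
  1 — main, line 17
  2 — process_batch, line 8
  3 — update_gauge, line 2
  4 — process_batch, line 10
  5 — main, line 19
A correct fix: line 12: replace `%` with `*`.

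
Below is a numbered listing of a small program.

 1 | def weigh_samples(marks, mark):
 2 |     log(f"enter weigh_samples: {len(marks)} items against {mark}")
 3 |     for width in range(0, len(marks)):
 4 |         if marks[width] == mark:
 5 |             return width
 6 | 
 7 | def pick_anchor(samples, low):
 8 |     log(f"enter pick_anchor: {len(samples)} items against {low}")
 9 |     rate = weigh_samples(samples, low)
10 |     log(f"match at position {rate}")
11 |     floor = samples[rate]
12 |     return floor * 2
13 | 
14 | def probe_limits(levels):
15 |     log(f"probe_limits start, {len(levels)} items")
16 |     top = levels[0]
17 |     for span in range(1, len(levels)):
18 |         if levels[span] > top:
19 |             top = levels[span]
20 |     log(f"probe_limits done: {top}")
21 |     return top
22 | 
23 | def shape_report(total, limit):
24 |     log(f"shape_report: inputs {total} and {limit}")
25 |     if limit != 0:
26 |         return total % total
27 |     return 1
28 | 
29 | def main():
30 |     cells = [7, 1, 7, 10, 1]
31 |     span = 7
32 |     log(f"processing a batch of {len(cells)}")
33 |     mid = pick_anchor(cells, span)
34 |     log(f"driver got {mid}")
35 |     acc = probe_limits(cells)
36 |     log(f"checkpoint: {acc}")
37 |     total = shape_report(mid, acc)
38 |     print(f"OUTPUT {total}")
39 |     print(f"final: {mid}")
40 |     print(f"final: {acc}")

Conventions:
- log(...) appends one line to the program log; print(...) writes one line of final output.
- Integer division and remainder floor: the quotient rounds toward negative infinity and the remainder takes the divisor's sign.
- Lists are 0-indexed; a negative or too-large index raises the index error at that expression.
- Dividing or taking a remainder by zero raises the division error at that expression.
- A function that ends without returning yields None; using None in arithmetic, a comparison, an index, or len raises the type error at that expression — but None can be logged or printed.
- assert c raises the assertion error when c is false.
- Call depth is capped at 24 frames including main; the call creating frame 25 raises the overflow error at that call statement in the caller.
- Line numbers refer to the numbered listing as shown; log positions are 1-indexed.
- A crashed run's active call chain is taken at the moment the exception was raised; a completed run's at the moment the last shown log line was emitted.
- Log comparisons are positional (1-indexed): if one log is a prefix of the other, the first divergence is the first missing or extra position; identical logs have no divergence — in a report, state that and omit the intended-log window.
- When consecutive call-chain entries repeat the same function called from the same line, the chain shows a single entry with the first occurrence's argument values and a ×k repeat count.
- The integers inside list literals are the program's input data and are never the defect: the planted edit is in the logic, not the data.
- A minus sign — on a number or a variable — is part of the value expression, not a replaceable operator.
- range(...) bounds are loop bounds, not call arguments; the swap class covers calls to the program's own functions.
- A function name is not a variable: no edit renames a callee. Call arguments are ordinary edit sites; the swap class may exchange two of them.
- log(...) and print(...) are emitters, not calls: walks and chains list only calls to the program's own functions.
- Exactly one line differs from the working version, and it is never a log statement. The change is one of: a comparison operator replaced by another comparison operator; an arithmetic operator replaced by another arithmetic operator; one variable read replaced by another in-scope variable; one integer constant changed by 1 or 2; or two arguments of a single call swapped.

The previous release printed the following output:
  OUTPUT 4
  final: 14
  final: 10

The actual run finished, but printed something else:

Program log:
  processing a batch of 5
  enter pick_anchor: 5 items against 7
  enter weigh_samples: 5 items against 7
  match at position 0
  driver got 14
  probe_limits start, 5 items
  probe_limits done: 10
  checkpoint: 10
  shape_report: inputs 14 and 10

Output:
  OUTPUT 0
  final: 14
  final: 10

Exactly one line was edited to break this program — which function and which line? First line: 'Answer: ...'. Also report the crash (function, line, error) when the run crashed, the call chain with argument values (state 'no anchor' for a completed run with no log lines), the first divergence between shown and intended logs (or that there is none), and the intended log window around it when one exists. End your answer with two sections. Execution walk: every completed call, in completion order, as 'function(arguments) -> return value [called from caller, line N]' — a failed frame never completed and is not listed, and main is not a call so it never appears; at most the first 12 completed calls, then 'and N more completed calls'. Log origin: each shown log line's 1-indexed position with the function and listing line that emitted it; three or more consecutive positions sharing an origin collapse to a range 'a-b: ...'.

Answer: the defect is in shape_report at line 26.
The tell: Nothing in the log betrays the bug — only the output does.
Call chain: main -> shape_report(14, 10) (called at line 37).
First divergence: none (the log streams are identical).
Execution walk:
  weigh_samples([7, 1, 7, 10, 1], 7) -> 0  [called from pick_anchor, line 9]
  pick_anchor([7, 1, 7, 10, 1], 7) -> 14  [called from main, line 33]
  probe_limits([7, 1, 7, 10, 1]) -> 10  [called from main, line 35]
  shape_report(14, 10) -> 0  [called from main, line 37]
Log origins:
  1: logged in main at line 32
  2: logged in pick_anchor at line 8
  3: logged in weigh_samples at line 2
  4: logged in pick_anchor at line 10
  5: logged in main at line 34
  6: logged in probe_limits at line 15
  7: logged in probe_limits at line 20
  8: logged in main at line 36
  9: logged in shape_report at line 24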